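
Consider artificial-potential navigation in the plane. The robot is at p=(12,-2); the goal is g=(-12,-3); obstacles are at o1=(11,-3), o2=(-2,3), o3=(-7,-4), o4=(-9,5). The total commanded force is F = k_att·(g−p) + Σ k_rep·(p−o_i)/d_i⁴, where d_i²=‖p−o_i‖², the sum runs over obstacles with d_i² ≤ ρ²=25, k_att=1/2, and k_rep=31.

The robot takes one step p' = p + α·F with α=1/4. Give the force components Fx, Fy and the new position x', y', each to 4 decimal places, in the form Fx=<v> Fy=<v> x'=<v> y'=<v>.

Fx=-4.2500 Fy=7.2500 x'=10.9375 y'=-0.1875

F_att = 1/2·(g−p) = 1/2·(-24,-1) = (-12.0000,-0.5000)
o1: d²=2 ≤ ρ²=25; F_rep = 31·(1,1)/2² = (7.7500,7.7500)
o2: d²=221 > ρ²=25 → inactive
o3: d²=365 > ρ²=25 → inactive
o4: d²=490 > ρ²=25 → inactive
F = F_att + ΣF_rep = (-4.2500,7.2500)
p' = p + 1/4·F = (10.9375,-0.1875)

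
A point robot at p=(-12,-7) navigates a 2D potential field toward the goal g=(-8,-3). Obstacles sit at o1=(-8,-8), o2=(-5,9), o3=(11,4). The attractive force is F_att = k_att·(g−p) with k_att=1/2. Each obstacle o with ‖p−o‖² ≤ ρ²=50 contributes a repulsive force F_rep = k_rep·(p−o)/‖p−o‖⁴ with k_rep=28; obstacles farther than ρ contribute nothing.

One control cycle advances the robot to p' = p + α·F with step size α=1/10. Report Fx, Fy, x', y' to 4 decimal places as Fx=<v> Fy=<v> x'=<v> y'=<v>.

Fx=1.6125 Fy=2.0969 x'=-11.8388 y'=-6.7903

F_att = 1/2·(g−p) = 1/2·(4,4) = (2.0000,2.0000)
o1: d²=17 ≤ ρ²=50; F_rep = 28·(-4,1)/17² = (-0.3875,0.0969)
o2: d²=305 > ρ²=50 → inactive
o3: d²=650 > ρ²=50 → inactive
F = F_att + ΣF_rep = (1.6125,2.0969)
p' = p + 1/10·F = (-11.8388,-6.7903)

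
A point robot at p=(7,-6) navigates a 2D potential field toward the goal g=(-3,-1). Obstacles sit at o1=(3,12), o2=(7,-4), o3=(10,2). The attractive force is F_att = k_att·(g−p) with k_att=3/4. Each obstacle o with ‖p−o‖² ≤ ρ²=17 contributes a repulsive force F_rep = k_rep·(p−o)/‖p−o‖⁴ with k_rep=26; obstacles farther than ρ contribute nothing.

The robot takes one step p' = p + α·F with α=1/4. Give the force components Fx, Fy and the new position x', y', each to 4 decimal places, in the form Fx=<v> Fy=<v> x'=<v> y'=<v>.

F_att = 3/4·(g−p) = 3/4·(-10,5) = (-7.5000,3.7500)
o1: d²=340 > ρ²=17 → inactive
o2: d²=4 ≤ ρ²=17; F_rep = 26·(0,-2)/4² = (0.0000,-3.2500)
o3: d²=73 > ρ²=17 → inactive
F = F_att + ΣF_rep = (-7.5000,0.5000)
p' = p + 1/4·F = (5.1250,-5.8750)

Fx=-7.5000 Fy=0.5000 x'=5.1250 y'=-5.8750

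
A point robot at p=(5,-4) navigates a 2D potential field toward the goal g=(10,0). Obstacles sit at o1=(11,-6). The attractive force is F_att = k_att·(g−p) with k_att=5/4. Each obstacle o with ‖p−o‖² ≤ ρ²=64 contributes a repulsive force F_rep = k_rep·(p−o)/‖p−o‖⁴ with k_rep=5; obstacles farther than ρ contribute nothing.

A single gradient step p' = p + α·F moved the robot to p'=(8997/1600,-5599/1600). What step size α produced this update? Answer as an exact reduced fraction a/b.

α = 1/10

F_att = 5/4·(g−p) = 5/4·(5,4) = (6.2500,5.0000)
o1: d²=40 ≤ ρ²=64; F_rep = 5·(-6,2)/40² = (-0.0187,0.0063)
F = F_att + ΣF_rep = (6.2313,5.0062)
Δp = p'−p = (0.6231,0.5006); α = Δx/Fx = (997/1600) / (997/160) = 1/10
check: Δy/Fy = (801/1600) / (801/160) = 1/10 ✓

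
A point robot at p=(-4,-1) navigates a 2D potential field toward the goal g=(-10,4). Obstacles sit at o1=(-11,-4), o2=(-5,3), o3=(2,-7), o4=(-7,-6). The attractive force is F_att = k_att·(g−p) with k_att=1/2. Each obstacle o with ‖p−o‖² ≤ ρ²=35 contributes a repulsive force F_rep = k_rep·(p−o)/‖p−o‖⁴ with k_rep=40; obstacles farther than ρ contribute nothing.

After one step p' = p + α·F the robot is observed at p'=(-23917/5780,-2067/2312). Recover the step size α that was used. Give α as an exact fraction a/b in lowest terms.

α = 1/20

F_att = 1/2·(g−p) = 1/2·(-6,5) = (-3.0000,2.5000)
o1: d²=58 > ρ²=35 → inactive
o2: d²=17 ≤ ρ²=35; F_rep = 40·(1,-4)/17² = (0.1384,-0.5536)
o3: d²=72 > ρ²=35 → inactive
o4: d²=34 ≤ ρ²=35; F_rep = 40·(3,5)/34² = (0.1038,0.1730)
F = F_att + ΣF_rep = (-2.7578,2.1194)
Δp = p'−p = (-0.1379,0.1060); α = Δx/Fx = (-797/5780) / (-797/289) = 1/20
check: Δy/Fy = (245/2312) / (1225/578) = 1/20 ✓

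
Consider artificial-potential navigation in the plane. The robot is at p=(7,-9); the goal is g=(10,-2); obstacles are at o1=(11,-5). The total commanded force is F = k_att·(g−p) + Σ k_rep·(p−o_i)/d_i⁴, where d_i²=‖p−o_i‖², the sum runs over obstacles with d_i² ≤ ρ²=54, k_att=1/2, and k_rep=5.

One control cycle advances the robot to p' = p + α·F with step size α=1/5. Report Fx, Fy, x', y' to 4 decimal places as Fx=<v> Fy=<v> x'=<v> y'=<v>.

F_att = 1/2·(g−p) = 1/2·(3,7) = (1.5000,3.5000)
o1: d²=32 ≤ ρ²=54; F_rep = 5·(-4,-4)/32² = (-0.0195,-0.0195)
F = F_att + ΣF_rep = (1.4805,3.4805)
p' = p + 1/5·F = (7.2961,-8.3039)

Fx=1.4805 Fy=3.4805 x'=7.2961 y'=-8.3039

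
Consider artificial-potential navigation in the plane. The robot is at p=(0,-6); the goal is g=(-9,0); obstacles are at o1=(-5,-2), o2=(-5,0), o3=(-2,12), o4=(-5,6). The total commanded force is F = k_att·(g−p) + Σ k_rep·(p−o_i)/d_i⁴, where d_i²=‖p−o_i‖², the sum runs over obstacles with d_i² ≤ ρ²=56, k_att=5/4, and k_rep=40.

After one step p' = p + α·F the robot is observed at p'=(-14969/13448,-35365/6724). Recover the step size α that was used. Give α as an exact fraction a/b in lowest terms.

F_att = 5/4·(g−p) = 5/4·(-9,6) = (-11.2500,7.5000)
o1: d²=41 ≤ ρ²=56; F_rep = 40·(5,-4)/41² = (0.1190,-0.0952)
o2: d²=61 > ρ²=56 → inactive
o3: d²=328 > ρ²=56 → inactive
o4: d²=169 > ρ²=56 → inactive
F = F_att + ΣF_rep = (-11.1310,7.4048)
Δp = p'−p = (-1.1131,0.7405); α = Δx/Fx = (-14969/13448) / (-74845/6724) = 1/10
check: Δy/Fy = (4979/6724) / (24895/3362) = 1/10 ✓

α = 1/10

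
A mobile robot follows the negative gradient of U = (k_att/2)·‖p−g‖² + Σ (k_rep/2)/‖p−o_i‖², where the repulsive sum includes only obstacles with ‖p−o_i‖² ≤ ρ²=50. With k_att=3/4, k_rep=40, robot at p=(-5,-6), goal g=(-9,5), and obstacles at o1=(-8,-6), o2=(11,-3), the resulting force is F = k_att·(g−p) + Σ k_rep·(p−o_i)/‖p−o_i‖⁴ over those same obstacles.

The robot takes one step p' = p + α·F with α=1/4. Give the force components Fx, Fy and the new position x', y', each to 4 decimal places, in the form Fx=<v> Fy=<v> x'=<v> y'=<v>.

F_att = 3/4·(g−p) = 3/4·(-4,11) = (-3.0000,8.2500)
o1: d²=9 ≤ ρ²=50; F_rep = 40·(3,0)/9² = (1.4815,0.0000)
o2: d²=265 > ρ²=50 → inactive
F = F_att + ΣF_rep = (-1.5185,8.2500)
p' = p + 1/4·F = (-5.3796,-3.9375)

Fx=-1.5185 Fy=8.2500 x'=-5.3796 y'=-3.9375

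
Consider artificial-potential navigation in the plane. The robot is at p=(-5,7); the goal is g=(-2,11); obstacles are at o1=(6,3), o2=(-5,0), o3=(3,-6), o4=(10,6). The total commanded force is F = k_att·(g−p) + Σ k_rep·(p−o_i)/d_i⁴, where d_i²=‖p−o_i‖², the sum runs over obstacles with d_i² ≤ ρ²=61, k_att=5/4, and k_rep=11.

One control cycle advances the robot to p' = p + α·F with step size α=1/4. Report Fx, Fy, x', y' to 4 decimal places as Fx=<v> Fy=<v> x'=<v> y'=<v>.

Fx=3.7500 Fy=5.0321 x'=-4.0625 y'=8.2580

F_att = 5/4·(g−p) = 5/4·(3,4) = (3.7500,5.0000)
o1: d²=137 > ρ²=61 → inactive
o2: d²=49 ≤ ρ²=61; F_rep = 11·(0,7)/49² = (0.0000,0.0321)
o3: d²=233 > ρ²=61 → inactive
o4: d²=226 > ρ²=61 → inactive
F = F_att + ΣF_rep = (3.7500,5.0321)
p' = p + 1/4·F = (-4.0625,8.2580)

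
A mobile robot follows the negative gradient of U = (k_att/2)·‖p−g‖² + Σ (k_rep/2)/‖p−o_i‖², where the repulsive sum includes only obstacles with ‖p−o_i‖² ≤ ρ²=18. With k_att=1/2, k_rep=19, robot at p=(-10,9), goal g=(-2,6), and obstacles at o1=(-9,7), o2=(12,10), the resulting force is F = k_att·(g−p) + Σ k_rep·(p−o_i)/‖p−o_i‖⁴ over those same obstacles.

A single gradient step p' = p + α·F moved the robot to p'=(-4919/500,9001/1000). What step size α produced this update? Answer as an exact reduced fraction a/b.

F_att = 1/2·(g−p) = 1/2·(8,-3) = (4.0000,-1.5000)
o1: d²=5 ≤ ρ²=18; F_rep = 19·(-1,2)/5² = (-0.7600,1.5200)
o2: d²=485 > ρ²=18 → inactive
F = F_att + ΣF_rep = (3.2400,0.0200)
Δp = p'−p = (0.1620,0.0010); α = Δx/Fx = (81/500) / (81/25) = 1/20
check: Δy/Fy = (1/1000) / (1/50) = 1/20 ✓

α = 1/20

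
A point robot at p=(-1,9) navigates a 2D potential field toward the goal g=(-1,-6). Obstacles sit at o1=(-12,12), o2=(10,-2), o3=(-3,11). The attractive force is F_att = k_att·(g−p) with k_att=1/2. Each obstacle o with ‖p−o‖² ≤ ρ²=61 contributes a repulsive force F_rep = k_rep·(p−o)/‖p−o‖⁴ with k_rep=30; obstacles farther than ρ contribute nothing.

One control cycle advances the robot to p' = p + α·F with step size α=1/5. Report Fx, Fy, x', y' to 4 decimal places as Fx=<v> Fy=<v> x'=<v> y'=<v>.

Fx=0.9375 Fy=-8.4375 x'=-0.8125 y'=7.3125

F_att = 1/2·(g−p) = 1/2·(0,-15) = (0.0000,-7.5000)
o1: d²=130 > ρ²=61 → inactive
o2: d²=242 > ρ²=61 → inactive
o3: d²=8 ≤ ρ²=61; F_rep = 30·(2,-2)/8² = (0.9375,-0.9375)
F = F_att + ΣF_rep = (0.9375,-8.4375)
p' = p + 1/5·F = (-0.8125,7.3125)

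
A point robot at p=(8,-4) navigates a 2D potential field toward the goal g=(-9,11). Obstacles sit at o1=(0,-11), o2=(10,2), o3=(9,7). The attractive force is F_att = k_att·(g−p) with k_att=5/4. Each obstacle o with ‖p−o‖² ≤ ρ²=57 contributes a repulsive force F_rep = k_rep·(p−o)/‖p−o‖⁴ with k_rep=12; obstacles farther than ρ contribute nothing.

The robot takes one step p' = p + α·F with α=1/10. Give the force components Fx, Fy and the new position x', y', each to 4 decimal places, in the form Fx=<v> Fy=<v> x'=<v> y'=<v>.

F_att = 5/4·(g−p) = 5/4·(-17,15) = (-21.2500,18.7500)
o1: d²=113 > ρ²=57 → inactive
o2: d²=40 ≤ ρ²=57; F_rep = 12·(-2,-6)/40² = (-0.0150,-0.0450)
o3: d²=122 > ρ²=57 → inactive
F = F_att + ΣF_rep = (-21.2650,18.7050)
p' = p + 1/10·F = (5.8735,-2.1295)

Fx=-21.2650 Fy=18.7050 x'=5.8735 y'=-2.1295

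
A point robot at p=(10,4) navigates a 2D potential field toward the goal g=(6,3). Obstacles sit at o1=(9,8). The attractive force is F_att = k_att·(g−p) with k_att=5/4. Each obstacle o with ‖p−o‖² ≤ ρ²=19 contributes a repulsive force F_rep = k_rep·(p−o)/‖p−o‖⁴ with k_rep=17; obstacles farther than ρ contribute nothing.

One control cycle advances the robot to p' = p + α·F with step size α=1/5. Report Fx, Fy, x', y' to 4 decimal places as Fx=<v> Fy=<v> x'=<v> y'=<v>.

Fx=-4.9412 Fy=-1.4853 x'=9.0118 y'=3.7029

F_att = 5/4·(g−p) = 5/4·(-4,-1) = (-5.0000,-1.2500)
o1: d²=17 ≤ ρ²=19; F_rep = 17·(1,-4)/17² = (0.0588,-0.2353)
F = F_att + ΣF_rep = (-4.9412,-1.4853)
p' = p + 1/5·F = (9.0118,3.7029)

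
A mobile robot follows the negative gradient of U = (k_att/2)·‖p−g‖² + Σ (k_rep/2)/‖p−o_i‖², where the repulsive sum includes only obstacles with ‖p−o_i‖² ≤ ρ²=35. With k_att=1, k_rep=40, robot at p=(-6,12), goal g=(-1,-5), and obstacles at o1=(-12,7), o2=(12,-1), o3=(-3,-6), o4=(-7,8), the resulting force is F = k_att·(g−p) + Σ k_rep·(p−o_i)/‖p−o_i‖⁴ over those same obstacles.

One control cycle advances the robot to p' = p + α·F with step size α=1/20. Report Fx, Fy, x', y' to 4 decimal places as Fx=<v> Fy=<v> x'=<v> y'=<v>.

F_att = 1·(g−p) = 1·(5,-17) = (5.0000,-17.0000)
o1: d²=61 > ρ²=35 → inactive
o2: d²=493 > ρ²=35 → inactive
o3: d²=333 > ρ²=35 → inactive
o4: d²=17 ≤ ρ²=35; F_rep = 40·(1,4)/17² = (0.1384,0.5536)
F = F_att + ΣF_rep = (5.1384,-16.4464)
p' = p + 1/20·F = (-5.7431,11.1777)

Fx=5.1384 Fy=-16.4464 x'=-5.7431 y'=11.1777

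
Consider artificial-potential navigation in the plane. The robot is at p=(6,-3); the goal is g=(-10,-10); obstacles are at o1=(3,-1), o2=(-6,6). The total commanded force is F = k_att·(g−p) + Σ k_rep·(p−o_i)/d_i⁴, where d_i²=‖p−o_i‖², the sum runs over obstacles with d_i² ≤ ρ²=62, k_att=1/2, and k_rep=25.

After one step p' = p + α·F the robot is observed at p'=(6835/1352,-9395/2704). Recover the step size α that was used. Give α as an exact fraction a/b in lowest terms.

F_att = 1/2·(g−p) = 1/2·(-16,-7) = (-8.0000,-3.5000)
o1: d²=13 ≤ ρ²=62; F_rep = 25·(3,-2)/13² = (0.4438,-0.2959)
o2: d²=225 > ρ²=62 → inactive
F = F_att + ΣF_rep = (-7.5562,-3.7959)
Δp = p'−p = (-0.9445,-0.4745); α = Δx/Fx = (-1277/1352) / (-1277/169) = 1/8
check: Δy/Fy = (-1283/2704) / (-1283/338) = 1/8 ✓

α = 1/8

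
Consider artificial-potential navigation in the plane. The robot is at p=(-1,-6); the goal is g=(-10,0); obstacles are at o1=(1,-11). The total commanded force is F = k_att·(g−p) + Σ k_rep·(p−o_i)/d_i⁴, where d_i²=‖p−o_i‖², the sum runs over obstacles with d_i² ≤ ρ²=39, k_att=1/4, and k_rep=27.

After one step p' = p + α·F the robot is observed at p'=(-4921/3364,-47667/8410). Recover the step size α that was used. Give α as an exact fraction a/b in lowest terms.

F_att = 1/4·(g−p) = 1/4·(-9,6) = (-2.2500,1.5000)
o1: d²=29 ≤ ρ²=39; F_rep = 27·(-2,5)/29² = (-0.0642,0.1605)
F = F_att + ΣF_rep = (-2.3142,1.6605)
Δp = p'−p = (-0.4628,0.3321); α = Δx/Fx = (-1557/3364) / (-7785/3364) = 1/5
check: Δy/Fy = (2793/8410) / (2793/1682) = 1/5 ✓

α = 1/5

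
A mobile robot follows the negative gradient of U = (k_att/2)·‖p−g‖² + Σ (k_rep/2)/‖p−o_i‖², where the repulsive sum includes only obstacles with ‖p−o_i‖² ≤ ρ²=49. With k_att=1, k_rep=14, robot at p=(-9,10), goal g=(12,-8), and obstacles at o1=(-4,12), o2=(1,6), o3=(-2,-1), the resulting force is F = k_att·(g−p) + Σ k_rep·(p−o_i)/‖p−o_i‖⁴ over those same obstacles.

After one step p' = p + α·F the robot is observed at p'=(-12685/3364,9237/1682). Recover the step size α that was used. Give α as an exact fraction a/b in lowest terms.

α = 1/4

F_att = 1·(g−p) = 1·(21,-18) = (21.0000,-18.0000)
o1: d²=29 ≤ ρ²=49; F_rep = 14·(-5,-2)/29² = (-0.0832,-0.0333)
o2: d²=116 > ρ²=49 → inactive
o3: d²=170 > ρ²=49 → inactive
F = F_att + ΣF_rep = (20.9168,-18.0333)
Δp = p'−p = (5.2292,-4.5083); α = Δx/Fx = (17591/3364) / (17591/841) = 1/4
check: Δy/Fy = (-7583/1682) / (-15166/841) = 1/4 ✓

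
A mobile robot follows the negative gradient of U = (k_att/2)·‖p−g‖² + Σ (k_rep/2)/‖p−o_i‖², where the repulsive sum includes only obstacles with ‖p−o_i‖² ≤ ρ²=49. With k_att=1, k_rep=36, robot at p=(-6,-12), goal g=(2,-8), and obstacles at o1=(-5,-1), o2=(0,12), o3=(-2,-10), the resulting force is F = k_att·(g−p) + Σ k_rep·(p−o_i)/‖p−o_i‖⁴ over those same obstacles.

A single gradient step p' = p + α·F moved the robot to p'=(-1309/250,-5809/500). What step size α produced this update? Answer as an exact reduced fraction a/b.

F_att = 1·(g−p) = 1·(8,4) = (8.0000,4.0000)
o1: d²=122 > ρ²=49 → inactive
o2: d²=612 > ρ²=49 → inactive
o3: d²=20 ≤ ρ²=49; F_rep = 36·(-4,-2)/20² = (-0.3600,-0.1800)
F = F_att + ΣF_rep = (7.6400,3.8200)
Δp = p'−p = (0.7640,0.3820); α = Δx/Fx = (191/250) / (191/25) = 1/10
check: Δy/Fy = (191/500) / (191/50) = 1/10 ✓

α = 1/10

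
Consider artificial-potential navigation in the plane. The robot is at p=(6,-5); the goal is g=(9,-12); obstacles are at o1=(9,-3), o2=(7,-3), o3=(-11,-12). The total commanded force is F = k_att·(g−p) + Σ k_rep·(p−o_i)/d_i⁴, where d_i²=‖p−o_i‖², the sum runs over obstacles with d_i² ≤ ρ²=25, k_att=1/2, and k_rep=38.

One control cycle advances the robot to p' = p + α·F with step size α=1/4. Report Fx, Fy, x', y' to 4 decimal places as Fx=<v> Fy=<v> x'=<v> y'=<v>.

Fx=-0.6946 Fy=-6.9897 x'=5.8264 y'=-6.7474

F_att = 1/2·(g−p) = 1/2·(3,-7) = (1.5000,-3.5000)
o1: d²=13 ≤ ρ²=25; F_rep = 38·(-3,-2)/13² = (-0.6746,-0.4497)
o2: d²=5 ≤ ρ²=25; F_rep = 38·(-1,-2)/5² = (-1.5200,-3.0400)
o3: d²=338 > ρ²=25 → inactive
F = F_att + ΣF_rep = (-0.6946,-6.9897)
p' = p + 1/4·F = (5.8264,-6.7474)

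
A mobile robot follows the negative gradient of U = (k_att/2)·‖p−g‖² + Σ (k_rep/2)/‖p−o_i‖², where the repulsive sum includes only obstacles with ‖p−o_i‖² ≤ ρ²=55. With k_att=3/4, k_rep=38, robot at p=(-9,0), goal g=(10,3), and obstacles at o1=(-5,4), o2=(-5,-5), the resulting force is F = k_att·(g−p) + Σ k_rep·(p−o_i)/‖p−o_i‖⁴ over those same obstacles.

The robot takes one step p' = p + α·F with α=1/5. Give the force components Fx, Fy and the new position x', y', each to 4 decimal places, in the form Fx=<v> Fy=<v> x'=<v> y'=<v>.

F_att = 3/4·(g−p) = 3/4·(19,3) = (14.2500,2.2500)
o1: d²=32 ≤ ρ²=55; F_rep = 38·(-4,-4)/32² = (-0.1484,-0.1484)
o2: d²=41 ≤ ρ²=55; F_rep = 38·(-4,5)/41² = (-0.0904,0.1130)
F = F_att + ΣF_rep = (14.0111,2.2146)
p' = p + 1/5·F = (-6.1978,0.4429)

Fx=14.0111 Fy=2.2146 x'=-6.1978 y'=0.4429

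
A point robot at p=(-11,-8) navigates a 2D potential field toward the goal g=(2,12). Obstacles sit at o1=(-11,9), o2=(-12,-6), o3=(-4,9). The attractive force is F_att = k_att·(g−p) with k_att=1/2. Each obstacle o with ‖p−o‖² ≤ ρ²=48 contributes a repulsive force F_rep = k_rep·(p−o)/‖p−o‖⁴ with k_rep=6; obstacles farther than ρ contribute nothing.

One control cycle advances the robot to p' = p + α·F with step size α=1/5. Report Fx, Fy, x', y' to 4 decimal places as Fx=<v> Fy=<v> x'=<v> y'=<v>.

F_att = 1/2·(g−p) = 1/2·(13,20) = (6.5000,10.0000)
o1: d²=289 > ρ²=48 → inactive
o2: d²=5 ≤ ρ²=48; F_rep = 6·(1,-2)/5² = (0.2400,-0.4800)
o3: d²=338 > ρ²=48 → inactive
F = F_att + ΣF_rep = (6.7400,9.5200)
p' = p + 1/5·F = (-9.6520,-6.0960)

Fx=6.7400 Fy=9.5200 x'=-9.6520 y'=-6.0960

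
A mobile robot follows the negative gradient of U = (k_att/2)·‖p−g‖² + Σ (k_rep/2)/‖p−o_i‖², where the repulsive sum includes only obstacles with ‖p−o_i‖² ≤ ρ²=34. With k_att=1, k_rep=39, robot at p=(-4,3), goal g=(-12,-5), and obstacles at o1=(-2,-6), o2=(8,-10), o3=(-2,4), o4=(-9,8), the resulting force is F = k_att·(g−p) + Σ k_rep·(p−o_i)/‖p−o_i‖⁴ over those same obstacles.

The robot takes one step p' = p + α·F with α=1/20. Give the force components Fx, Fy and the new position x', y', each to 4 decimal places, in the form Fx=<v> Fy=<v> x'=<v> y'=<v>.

F_att = 1·(g−p) = 1·(-8,-8) = (-8.0000,-8.0000)
o1: d²=85 > ρ²=34 → inactive
o2: d²=313 > ρ²=34 → inactive
o3: d²=5 ≤ ρ²=34; F_rep = 39·(-2,-1)/5² = (-3.1200,-1.5600)
o4: d²=50 > ρ²=34 → inactive
F = F_att + ΣF_rep = (-11.1200,-9.5600)
p' = p + 1/20·F = (-4.5560,2.5220)

Fx=-11.1200 Fy=-9.5600 x'=-4.5560 y'=2.5220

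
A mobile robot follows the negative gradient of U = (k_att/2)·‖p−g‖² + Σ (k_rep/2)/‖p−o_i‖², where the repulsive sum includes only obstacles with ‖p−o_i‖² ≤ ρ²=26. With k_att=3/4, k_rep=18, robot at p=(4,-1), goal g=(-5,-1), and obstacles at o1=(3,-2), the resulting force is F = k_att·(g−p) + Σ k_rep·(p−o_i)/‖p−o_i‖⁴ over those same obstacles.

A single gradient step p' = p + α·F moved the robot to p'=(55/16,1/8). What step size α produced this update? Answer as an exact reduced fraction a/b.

F_att = 3/4·(g−p) = 3/4·(-9,0) = (-6.7500,0.0000)
o1: d²=2 ≤ ρ²=26; F_rep = 18·(1,1)/2² = (4.5000,4.5000)
F = F_att + ΣF_rep = (-2.2500,4.5000)
Δp = p'−p = (-0.5625,1.1250); α = Δx/Fx = (-9/16) / (-9/4) = 1/4
check: Δy/Fy = (9/8) / (9/2) = 1/4 ✓

α = 1/4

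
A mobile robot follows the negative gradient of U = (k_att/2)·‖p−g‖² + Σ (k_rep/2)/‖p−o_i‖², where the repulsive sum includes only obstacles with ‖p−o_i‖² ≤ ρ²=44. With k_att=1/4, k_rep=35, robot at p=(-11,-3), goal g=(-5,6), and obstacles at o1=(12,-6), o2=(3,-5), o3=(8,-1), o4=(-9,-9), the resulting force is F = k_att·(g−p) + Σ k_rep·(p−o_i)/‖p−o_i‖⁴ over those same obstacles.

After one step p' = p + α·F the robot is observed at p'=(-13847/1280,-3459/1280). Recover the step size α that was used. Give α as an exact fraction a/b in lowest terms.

α = 1/8

F_att = 1/4·(g−p) = 1/4·(6,9) = (1.5000,2.2500)
o1: d²=538 > ρ²=44 → inactive
o2: d²=200 > ρ²=44 → inactive
o3: d²=365 > ρ²=44 → inactive
o4: d²=40 ≤ ρ²=44; F_rep = 35·(-2,6)/40² = (-0.0437,0.1313)
F = F_att + ΣF_rep = (1.4563,2.3813)
Δp = p'−p = (0.1820,0.2977); α = Δx/Fx = (233/1280) / (233/160) = 1/8
check: Δy/Fy = (381/1280) / (381/160) = 1/8 ✓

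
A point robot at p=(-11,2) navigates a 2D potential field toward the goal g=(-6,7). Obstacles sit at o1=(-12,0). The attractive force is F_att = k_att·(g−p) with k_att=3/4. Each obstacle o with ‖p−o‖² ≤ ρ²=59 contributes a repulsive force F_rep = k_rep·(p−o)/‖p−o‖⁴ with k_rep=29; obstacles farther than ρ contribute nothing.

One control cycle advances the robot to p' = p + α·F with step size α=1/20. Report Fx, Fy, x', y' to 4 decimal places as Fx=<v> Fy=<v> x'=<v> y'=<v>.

F_att = 3/4·(g−p) = 3/4·(5,5) = (3.7500,3.7500)
o1: d²=5 ≤ ρ²=59; F_rep = 29·(1,2)/5² = (1.1600,2.3200)
F = F_att + ΣF_rep = (4.9100,6.0700)
p' = p + 1/20·F = (-10.7545,2.3035)

Fx=4.9100 Fy=6.0700 x'=-10.7545 y'=2.3035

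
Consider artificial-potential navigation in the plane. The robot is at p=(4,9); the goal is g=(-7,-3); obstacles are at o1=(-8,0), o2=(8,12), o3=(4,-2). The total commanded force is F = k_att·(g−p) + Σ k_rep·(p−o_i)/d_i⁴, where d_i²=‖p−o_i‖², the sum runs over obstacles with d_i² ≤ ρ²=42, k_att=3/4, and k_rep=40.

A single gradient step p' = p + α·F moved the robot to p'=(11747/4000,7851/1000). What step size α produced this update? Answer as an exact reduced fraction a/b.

α = 1/8

F_att = 3/4·(g−p) = 3/4·(-11,-12) = (-8.2500,-9.0000)
o1: d²=225 > ρ²=42 → inactive
o2: d²=25 ≤ ρ²=42; F_rep = 40·(-4,-3)/25² = (-0.2560,-0.1920)
o3: d²=121 > ρ²=42 → inactive
F = F_att + ΣF_rep = (-8.5060,-9.1920)
Δp = p'−p = (-1.0633,-1.1490); α = Δx/Fx = (-4253/4000) / (-4253/500) = 1/8
check: Δy/Fy = (-1149/1000) / (-1149/125) = 1/8 ✓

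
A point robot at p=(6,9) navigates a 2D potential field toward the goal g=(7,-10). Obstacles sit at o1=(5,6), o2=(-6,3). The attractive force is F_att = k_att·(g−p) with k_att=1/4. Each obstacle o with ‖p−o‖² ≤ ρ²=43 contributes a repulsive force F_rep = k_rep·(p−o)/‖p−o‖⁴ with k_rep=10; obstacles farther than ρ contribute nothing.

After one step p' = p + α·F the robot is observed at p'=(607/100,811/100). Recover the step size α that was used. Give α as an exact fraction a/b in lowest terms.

α = 1/5

F_att = 1/4·(g−p) = 1/4·(1,-19) = (0.2500,-4.7500)
o1: d²=10 ≤ ρ²=43; F_rep = 10·(1,3)/10² = (0.1000,0.3000)
o2: d²=180 > ρ²=43 → inactive
F = F_att + ΣF_rep = (0.3500,-4.4500)
Δp = p'−p = (0.0700,-0.8900); α = Δx/Fx = (7/100) / (7/20) = 1/5
check: Δy/Fy = (-89/100) / (-89/20) = 1/5 ✓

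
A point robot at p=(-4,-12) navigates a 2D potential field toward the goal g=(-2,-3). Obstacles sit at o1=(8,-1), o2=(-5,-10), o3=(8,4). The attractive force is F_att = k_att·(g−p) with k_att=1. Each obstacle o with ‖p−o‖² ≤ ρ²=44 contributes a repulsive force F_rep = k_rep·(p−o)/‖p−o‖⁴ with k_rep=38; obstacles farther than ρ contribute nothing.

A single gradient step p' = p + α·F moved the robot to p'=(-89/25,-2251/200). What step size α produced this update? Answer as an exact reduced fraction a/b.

F_att = 1·(g−p) = 1·(2,9) = (2.0000,9.0000)
o1: d²=265 > ρ²=44 → inactive
o2: d²=5 ≤ ρ²=44; F_rep = 38·(1,-2)/5² = (1.5200,-3.0400)
o3: d²=400 > ρ²=44 → inactive
F = F_att + ΣF_rep = (3.5200,5.9600)
Δp = p'−p = (0.4400,0.7450); α = Δx/Fx = (11/25) / (88/25) = 1/8
check: Δy/Fy = (149/200) / (149/25) = 1/8 ✓

α = 1/8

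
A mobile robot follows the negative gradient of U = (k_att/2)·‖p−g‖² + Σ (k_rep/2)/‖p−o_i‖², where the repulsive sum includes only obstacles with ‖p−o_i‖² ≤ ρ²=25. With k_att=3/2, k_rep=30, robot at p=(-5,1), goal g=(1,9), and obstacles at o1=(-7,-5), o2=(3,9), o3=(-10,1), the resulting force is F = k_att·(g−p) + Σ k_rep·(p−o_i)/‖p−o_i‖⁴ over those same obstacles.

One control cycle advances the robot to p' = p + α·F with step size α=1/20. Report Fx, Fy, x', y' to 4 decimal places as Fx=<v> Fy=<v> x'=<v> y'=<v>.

F_att = 3/2·(g−p) = 3/2·(6,8) = (9.0000,12.0000)
o1: d²=40 > ρ²=25 → inactive
o2: d²=128 > ρ²=25 → inactive
o3: d²=25 ≤ ρ²=25; F_rep = 30·(5,0)/25² = (0.2400,0.0000)
F = F_att + ΣF_rep = (9.2400,12.0000)
p' = p + 1/20·F = (-4.5380,1.6000)

Fx=9.2400 Fy=12.0000 x'=-4.5380 y'=1.6000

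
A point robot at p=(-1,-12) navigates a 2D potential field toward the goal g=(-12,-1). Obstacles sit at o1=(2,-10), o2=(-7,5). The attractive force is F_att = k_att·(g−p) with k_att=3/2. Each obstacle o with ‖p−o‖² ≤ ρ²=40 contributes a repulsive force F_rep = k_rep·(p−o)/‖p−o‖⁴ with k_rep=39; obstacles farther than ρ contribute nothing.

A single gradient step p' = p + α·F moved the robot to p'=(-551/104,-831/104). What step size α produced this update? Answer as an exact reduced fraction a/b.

F_att = 3/2·(g−p) = 3/2·(-11,11) = (-16.5000,16.5000)
o1: d²=13 ≤ ρ²=40; F_rep = 39·(-3,-2)/13² = (-0.6923,-0.4615)
o2: d²=325 > ρ²=40 → inactive
F = F_att + ΣF_rep = (-17.1923,16.0385)
Δp = p'−p = (-4.2981,4.0096); α = Δx/Fx = (-447/104) / (-447/26) = 1/4
check: Δy/Fy = (417/104) / (417/26) = 1/4 ✓

α = 1/4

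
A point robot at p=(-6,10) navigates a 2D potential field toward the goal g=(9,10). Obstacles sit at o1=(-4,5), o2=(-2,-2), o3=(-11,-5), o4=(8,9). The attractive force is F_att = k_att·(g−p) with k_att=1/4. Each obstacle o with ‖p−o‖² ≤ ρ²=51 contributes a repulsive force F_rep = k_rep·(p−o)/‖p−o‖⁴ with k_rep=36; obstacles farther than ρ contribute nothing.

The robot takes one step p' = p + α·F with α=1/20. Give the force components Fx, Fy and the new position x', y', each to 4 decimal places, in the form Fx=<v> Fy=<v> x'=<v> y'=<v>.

F_att = 1/4·(g−p) = 1/4·(15,0) = (3.7500,0.0000)
o1: d²=29 ≤ ρ²=51; F_rep = 36·(-2,5)/29² = (-0.0856,0.2140)
o2: d²=160 > ρ²=51 → inactive
o3: d²=250 > ρ²=51 → inactive
o4: d²=197 > ρ²=51 → inactive
F = F_att + ΣF_rep = (3.6644,0.2140)
p' = p + 1/20·F = (-5.8168,10.0107)

Fx=3.6644 Fy=0.2140 x'=-5.8168 y'=10.0107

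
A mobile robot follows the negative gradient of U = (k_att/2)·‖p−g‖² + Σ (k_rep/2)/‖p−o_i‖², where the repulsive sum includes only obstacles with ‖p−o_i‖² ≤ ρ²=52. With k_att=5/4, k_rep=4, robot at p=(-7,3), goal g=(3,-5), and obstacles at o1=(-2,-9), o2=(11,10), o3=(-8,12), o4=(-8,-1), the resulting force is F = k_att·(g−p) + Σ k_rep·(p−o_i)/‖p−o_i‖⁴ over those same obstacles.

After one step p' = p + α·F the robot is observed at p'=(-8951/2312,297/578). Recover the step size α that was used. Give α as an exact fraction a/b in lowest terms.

F_att = 5/4·(g−p) = 5/4·(10,-8) = (12.5000,-10.0000)
o1: d²=169 > ρ²=52 → inactive
o2: d²=373 > ρ²=52 → inactive
o3: d²=82 > ρ²=52 → inactive
o4: d²=17 ≤ ρ²=52; F_rep = 4·(1,4)/17² = (0.0138,0.0554)
F = F_att + ΣF_rep = (12.5138,-9.9446)
Δp = p'−p = (3.1285,-2.4862); α = Δx/Fx = (7233/2312) / (7233/578) = 1/4
check: Δy/Fy = (-1437/578) / (-2874/289) = 1/4 ✓

α = 1/4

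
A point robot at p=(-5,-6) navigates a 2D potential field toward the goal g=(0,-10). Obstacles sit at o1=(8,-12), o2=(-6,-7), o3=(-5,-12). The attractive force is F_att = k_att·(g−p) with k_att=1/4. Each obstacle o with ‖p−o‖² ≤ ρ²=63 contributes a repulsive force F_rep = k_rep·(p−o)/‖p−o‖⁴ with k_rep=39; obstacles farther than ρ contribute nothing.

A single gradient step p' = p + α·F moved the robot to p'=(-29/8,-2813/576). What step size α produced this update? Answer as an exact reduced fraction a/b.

α = 1/8

F_att = 1/4·(g−p) = 1/4·(5,-4) = (1.2500,-1.0000)
o1: d²=205 > ρ²=63 → inactive
o2: d²=2 ≤ ρ²=63; F_rep = 39·(1,1)/2² = (9.7500,9.7500)
o3: d²=36 ≤ ρ²=63; F_rep = 39·(0,6)/36² = (0.0000,0.1806)
F = F_att + ΣF_rep = (11.0000,8.9306)
Δp = p'−p = (1.3750,1.1163); α = Δx/Fx = (11/8) / (11) = 1/8
check: Δy/Fy = (643/576) / (643/72) = 1/8 ✓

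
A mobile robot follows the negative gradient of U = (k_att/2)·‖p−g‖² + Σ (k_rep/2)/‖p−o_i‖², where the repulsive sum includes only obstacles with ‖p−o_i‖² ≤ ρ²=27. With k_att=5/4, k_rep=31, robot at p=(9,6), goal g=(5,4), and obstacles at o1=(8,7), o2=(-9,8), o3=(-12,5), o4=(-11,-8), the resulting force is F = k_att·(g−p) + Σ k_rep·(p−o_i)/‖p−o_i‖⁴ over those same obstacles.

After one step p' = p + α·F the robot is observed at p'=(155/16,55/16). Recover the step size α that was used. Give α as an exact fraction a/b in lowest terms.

α = 1/4

F_att = 5/4·(g−p) = 5/4·(-4,-2) = (-5.0000,-2.5000)
o1: d²=2 ≤ ρ²=27; F_rep = 31·(1,-1)/2² = (7.7500,-7.7500)
o2: d²=328 > ρ²=27 → inactive
o3: d²=442 > ρ²=27 → inactive
o4: d²=596 > ρ²=27 → inactive
F = F_att + ΣF_rep = (2.7500,-10.2500)
Δp = p'−p = (0.6875,-2.5625); α = Δx/Fx = (11/16) / (11/4) = 1/4
check: Δy/Fy = (-41/16) / (-41/4) = 1/4 ✓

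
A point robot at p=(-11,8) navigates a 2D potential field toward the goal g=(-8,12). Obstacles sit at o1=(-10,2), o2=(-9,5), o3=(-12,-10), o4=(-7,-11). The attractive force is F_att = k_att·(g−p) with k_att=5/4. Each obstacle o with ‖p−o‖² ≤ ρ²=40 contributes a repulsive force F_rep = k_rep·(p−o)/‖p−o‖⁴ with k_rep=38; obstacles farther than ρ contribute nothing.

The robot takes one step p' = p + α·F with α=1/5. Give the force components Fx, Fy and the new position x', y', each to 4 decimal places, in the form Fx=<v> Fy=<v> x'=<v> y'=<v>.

Fx=3.2725 Fy=5.8411 x'=-10.3455 y'=9.1682

F_att = 5/4·(g−p) = 5/4·(3,4) = (3.7500,5.0000)
o1: d²=37 ≤ ρ²=40; F_rep = 38·(-1,6)/37² = (-0.0278,0.1665)
o2: d²=13 ≤ ρ²=40; F_rep = 38·(-2,3)/13² = (-0.4497,0.6746)
o3: d²=325 > ρ²=40 → inactive
o4: d²=377 > ρ²=40 → inactive
F = F_att + ΣF_rep = (3.2725,5.8411)
p' = p + 1/5·F = (-10.3455,9.1682)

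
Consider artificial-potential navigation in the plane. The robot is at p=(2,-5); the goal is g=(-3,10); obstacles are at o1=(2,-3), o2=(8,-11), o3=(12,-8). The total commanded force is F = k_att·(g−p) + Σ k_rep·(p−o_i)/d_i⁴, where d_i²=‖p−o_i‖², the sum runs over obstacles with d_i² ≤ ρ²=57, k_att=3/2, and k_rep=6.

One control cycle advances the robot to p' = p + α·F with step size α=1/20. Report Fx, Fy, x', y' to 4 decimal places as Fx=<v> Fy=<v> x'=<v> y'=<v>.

Fx=-7.5000 Fy=21.7500 x'=1.6250 y'=-3.9125

F_att = 3/2·(g−p) = 3/2·(-5,15) = (-7.5000,22.5000)
o1: d²=4 ≤ ρ²=57; F_rep = 6·(0,-2)/4² = (0.0000,-0.7500)
o2: d²=72 > ρ²=57 → inactive
o3: d²=109 > ρ²=57 → inactive
F = F_att + ΣF_rep = (-7.5000,21.7500)
p' = p + 1/20·F = (1.6250,-3.9125)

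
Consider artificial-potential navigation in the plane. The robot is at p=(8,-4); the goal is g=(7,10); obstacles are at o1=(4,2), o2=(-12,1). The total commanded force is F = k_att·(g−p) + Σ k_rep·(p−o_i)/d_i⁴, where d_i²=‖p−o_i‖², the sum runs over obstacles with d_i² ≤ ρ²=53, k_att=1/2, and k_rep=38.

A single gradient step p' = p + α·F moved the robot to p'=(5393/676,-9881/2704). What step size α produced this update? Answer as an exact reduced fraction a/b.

F_att = 1/2·(g−p) = 1/2·(-1,14) = (-0.5000,7.0000)
o1: d²=52 ≤ ρ²=53; F_rep = 38·(4,-6)/52² = (0.0562,-0.0843)
o2: d²=425 > ρ²=53 → inactive
F = F_att + ΣF_rep = (-0.4438,6.9157)
Δp = p'−p = (-0.0222,0.3458); α = Δx/Fx = (-15/676) / (-75/169) = 1/20
check: Δy/Fy = (935/2704) / (4675/676) = 1/20 ✓

α = 1/20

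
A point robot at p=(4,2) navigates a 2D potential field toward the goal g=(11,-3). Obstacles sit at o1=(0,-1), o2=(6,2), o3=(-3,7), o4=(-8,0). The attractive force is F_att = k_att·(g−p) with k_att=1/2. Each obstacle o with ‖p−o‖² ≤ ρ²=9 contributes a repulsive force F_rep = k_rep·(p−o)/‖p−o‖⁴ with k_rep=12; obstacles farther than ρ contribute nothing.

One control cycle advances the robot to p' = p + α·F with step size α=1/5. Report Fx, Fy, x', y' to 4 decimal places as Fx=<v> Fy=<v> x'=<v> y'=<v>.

F_att = 1/2·(g−p) = 1/2·(7,-5) = (3.5000,-2.5000)
o1: d²=25 > ρ²=9 → inactive
o2: d²=4 ≤ ρ²=9; F_rep = 12·(-2,0)/4² = (-1.5000,0.0000)
o3: d²=74 > ρ²=9 → inactive
o4: d²=148 > ρ²=9 → inactive
F = F_att + ΣF_rep = (2.0000,-2.5000)
p' = p + 1/5·F = (4.4000,1.5000)

Fx=2.0000 Fy=-2.5000 x'=4.4000 y'=1.5000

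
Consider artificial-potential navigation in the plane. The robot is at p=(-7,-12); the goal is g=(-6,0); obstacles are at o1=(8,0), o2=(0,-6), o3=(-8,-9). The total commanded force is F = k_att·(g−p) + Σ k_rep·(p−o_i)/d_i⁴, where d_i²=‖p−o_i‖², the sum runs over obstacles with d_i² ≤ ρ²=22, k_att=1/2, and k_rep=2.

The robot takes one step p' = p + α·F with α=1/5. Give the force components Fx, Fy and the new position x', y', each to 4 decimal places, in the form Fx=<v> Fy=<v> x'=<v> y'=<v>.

Fx=0.5200 Fy=5.9400 x'=-6.8960 y'=-10.8120

F_att = 1/2·(g−p) = 1/2·(1,12) = (0.5000,6.0000)
o1: d²=369 > ρ²=22 → inactive
o2: d²=85 > ρ²=22 → inactive
o3: d²=10 ≤ ρ²=22; F_rep = 2·(1,-3)/10² = (0.0200,-0.0600)
F = F_att + ΣF_rep = (0.5200,5.9400)
p' = p + 1/5·F = (-6.8960,-10.8120)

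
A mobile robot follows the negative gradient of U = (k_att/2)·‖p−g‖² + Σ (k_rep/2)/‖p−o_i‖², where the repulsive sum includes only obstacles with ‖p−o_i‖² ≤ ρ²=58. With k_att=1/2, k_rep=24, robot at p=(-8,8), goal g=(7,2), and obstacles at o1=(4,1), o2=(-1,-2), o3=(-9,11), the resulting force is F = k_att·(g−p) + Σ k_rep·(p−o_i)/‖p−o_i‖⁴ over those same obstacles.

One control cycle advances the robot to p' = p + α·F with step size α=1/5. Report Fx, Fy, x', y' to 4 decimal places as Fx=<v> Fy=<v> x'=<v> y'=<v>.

Fx=7.7400 Fy=-3.7200 x'=-6.4520 y'=7.2560

F_att = 1/2·(g−p) = 1/2·(15,-6) = (7.5000,-3.0000)
o1: d²=193 > ρ²=58 → inactive
o2: d²=149 > ρ²=58 → inactive
o3: d²=10 ≤ ρ²=58; F_rep = 24·(1,-3)/10² = (0.2400,-0.7200)
F = F_att + ΣF_rep = (7.7400,-3.7200)
p' = p + 1/5·F = (-6.4520,7.2560)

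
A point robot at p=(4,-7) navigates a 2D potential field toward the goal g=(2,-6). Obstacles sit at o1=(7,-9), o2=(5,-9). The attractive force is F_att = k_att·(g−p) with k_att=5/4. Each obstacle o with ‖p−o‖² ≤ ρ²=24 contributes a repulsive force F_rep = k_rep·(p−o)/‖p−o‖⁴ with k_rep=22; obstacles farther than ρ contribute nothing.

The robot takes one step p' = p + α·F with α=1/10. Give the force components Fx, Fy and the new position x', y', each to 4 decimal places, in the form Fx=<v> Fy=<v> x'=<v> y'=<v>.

F_att = 5/4·(g−p) = 5/4·(-2,1) = (-2.5000,1.2500)
o1: d²=13 ≤ ρ²=24; F_rep = 22·(-3,2)/13² = (-0.3905,0.2604)
o2: d²=5 ≤ ρ²=24; F_rep = 22·(-1,2)/5² = (-0.8800,1.7600)
F = F_att + ΣF_rep = (-3.7705,3.2704)
p' = p + 1/10·F = (3.6229,-6.6730)

Fx=-3.7705 Fy=3.2704 x'=3.6229 y'=-6.6730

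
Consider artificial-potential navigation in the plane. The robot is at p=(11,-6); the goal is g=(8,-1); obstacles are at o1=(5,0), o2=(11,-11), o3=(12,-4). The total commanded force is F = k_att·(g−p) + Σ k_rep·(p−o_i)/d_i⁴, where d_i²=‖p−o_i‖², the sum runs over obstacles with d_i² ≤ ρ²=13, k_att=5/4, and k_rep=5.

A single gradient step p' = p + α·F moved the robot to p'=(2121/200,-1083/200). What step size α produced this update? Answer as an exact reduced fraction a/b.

α = 1/10

F_att = 5/4·(g−p) = 5/4·(-3,5) = (-3.7500,6.2500)
o1: d²=72 > ρ²=13 → inactive
o2: d²=25 > ρ²=13 → inactive
o3: d²=5 ≤ ρ²=13; F_rep = 5·(-1,-2)/5² = (-0.2000,-0.4000)
F = F_att + ΣF_rep = (-3.9500,5.8500)
Δp = p'−p = (-0.3950,0.5850); α = Δx/Fx = (-79/200) / (-79/20) = 1/10
check: Δy/Fy = (117/200) / (117/20) = 1/10 ✓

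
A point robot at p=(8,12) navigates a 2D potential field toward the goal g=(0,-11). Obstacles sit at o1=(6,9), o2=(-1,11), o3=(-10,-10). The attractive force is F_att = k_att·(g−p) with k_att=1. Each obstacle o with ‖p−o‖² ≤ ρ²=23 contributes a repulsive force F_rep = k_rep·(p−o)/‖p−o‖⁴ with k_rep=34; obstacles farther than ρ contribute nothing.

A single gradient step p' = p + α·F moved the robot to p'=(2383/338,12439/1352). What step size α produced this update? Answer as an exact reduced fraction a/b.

α = 1/8

F_att = 1·(g−p) = 1·(-8,-23) = (-8.0000,-23.0000)
o1: d²=13 ≤ ρ²=23; F_rep = 34·(2,3)/13² = (0.4024,0.6036)
o2: d²=82 > ρ²=23 → inactive
o3: d²=808 > ρ²=23 → inactive
F = F_att + ΣF_rep = (-7.5976,-22.3964)
Δp = p'−p = (-0.9497,-2.7996); α = Δx/Fx = (-321/338) / (-1284/169) = 1/8
check: Δy/Fy = (-3785/1352) / (-3785/169) = 1/8 ✓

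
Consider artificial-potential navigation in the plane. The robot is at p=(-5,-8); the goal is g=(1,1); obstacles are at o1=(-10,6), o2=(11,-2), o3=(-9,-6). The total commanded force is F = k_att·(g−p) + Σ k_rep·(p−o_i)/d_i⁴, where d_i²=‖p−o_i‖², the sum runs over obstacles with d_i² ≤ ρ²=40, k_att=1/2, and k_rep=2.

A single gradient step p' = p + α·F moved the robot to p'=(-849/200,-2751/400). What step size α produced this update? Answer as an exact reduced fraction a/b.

F_att = 1/2·(g−p) = 1/2·(6,9) = (3.0000,4.5000)
o1: d²=221 > ρ²=40 → inactive
o2: d²=292 > ρ²=40 → inactive
o3: d²=20 ≤ ρ²=40; F_rep = 2·(4,-2)/20² = (0.0200,-0.0100)
F = F_att + ΣF_rep = (3.0200,4.4900)
Δp = p'−p = (0.7550,1.1225); α = Δx/Fx = (151/200) / (151/50) = 1/4
check: Δy/Fy = (449/400) / (449/100) = 1/4 ✓

α = 1/4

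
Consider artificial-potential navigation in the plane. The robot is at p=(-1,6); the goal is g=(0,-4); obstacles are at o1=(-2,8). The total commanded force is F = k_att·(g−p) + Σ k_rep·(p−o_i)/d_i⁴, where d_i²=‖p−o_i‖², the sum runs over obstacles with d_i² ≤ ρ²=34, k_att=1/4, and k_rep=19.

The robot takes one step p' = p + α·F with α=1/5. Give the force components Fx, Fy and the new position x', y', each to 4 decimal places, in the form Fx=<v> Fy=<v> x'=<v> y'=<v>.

F_att = 1/4·(g−p) = 1/4·(1,-10) = (0.2500,-2.5000)
o1: d²=5 ≤ ρ²=34; F_rep = 19·(1,-2)/5² = (0.7600,-1.5200)
F = F_att + ΣF_rep = (1.0100,-4.0200)
p' = p + 1/5·F = (-0.7980,5.1960)

Fx=1.0100 Fy=-4.0200 x'=-0.7980 y'=5.1960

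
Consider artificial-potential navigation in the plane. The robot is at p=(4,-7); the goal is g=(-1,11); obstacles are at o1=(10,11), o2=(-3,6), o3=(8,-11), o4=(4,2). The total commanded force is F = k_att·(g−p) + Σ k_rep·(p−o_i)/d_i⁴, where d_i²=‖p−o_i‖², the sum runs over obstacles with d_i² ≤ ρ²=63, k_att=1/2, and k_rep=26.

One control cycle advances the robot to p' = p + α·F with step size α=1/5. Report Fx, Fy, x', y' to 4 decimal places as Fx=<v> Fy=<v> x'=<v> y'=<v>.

F_att = 1/2·(g−p) = 1/2·(-5,18) = (-2.5000,9.0000)
o1: d²=360 > ρ²=63 → inactive
o2: d²=218 > ρ²=63 → inactive
o3: d²=32 ≤ ρ²=63; F_rep = 26·(-4,4)/32² = (-0.1016,0.1016)
o4: d²=81 > ρ²=63 → inactive
F = F_att + ΣF_rep = (-2.6016,9.1016)
p' = p + 1/5·F = (3.4797,-5.1797)

Fx=-2.6016 Fy=9.1016 x'=3.4797 y'=-5.1797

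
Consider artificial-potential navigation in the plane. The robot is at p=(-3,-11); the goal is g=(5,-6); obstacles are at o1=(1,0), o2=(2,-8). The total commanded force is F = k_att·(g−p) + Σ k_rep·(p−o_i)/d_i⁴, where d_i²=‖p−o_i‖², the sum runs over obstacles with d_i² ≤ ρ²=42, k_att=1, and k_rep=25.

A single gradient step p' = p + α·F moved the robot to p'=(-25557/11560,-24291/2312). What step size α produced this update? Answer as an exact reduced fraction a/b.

α = 1/10

F_att = 1·(g−p) = 1·(8,5) = (8.0000,5.0000)
o1: d²=137 > ρ²=42 → inactive
o2: d²=34 ≤ ρ²=42; F_rep = 25·(-5,-3)/34² = (-0.1081,-0.0649)
F = F_att + ΣF_rep = (7.8919,4.9351)
Δp = p'−p = (0.7892,0.4935); α = Δx/Fx = (9123/11560) / (9123/1156) = 1/10
check: Δy/Fy = (1141/2312) / (5705/1156) = 1/10 ✓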